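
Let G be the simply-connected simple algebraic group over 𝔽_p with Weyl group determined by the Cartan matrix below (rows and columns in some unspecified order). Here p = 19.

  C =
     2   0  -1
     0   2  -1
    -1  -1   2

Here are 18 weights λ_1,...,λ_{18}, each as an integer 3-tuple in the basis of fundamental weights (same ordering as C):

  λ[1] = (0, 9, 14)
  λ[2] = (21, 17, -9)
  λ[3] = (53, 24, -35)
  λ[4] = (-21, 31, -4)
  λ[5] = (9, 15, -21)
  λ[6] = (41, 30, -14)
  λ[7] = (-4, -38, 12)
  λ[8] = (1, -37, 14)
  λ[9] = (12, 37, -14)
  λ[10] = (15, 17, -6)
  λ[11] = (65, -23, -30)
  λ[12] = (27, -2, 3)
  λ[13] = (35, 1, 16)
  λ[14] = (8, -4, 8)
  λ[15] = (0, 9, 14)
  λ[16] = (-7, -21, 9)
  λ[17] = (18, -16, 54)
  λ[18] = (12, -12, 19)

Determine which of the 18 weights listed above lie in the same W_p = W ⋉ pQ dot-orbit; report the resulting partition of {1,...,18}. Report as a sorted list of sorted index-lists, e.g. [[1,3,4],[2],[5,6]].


Type A_3, rank 3, |W|=24; reorder rows/cols to standard.

Ā_19 reps of the 18 weights (A_3, coords as presented):

  1: (6, 3, 9) · 2: (1, 3, 5) · 3: (6, 3, 9) · 4: (9, 3, 6) · 5: (9, 3, 6) · 6: (6, 3, 9) · 7: (1, 3, 5) · 8: (2, 2, 0) · 9: (13, 0, 6) · 10: (1, 3, 5) · 11: (9, 3, 6) · 12: (6, 3, 9) · 13: (2, 2, 0) · 14: (9, 3, 6) · 15: (6, 3, 9) · 16: (9, 3, 6) · 17: (2, 2, 0) · 18: (1, 3, 5)

These 18 weights hit 5 W_19-dot-orbits; sizes (5, 4, 5, 3, 1):

[[1, 3, 6, 12, 15], [2, 7, 10, 18], [4, 5, 11, 14, 16], [8, 13, 17], [9]]


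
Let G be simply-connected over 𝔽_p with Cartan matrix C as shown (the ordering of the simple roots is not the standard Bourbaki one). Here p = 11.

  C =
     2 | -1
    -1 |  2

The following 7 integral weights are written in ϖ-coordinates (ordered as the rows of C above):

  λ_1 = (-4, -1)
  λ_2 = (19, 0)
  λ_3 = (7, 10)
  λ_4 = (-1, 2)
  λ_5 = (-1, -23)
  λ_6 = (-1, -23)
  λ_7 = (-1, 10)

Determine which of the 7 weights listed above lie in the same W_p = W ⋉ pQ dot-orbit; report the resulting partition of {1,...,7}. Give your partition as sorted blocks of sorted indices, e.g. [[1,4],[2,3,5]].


C ↔ A_2 under row/col permutation; |W(A_2)| = 6.

λ_j+ρ reflected into Ā_11 (⟨·,θ^∨⟩≤11); 2-tuples as given:

    [1] (0, 3)
    [2] (1, 9)
    [3] (0, 3)
    [4] (0, 3)
    [5] (0, 11)
    [6] (0, 11)
    [7] (0, 11)

Linkage partition of the 7 weights (3 classes, p=11):

[[1, 3, 4], [2], [5, 6, 7]]


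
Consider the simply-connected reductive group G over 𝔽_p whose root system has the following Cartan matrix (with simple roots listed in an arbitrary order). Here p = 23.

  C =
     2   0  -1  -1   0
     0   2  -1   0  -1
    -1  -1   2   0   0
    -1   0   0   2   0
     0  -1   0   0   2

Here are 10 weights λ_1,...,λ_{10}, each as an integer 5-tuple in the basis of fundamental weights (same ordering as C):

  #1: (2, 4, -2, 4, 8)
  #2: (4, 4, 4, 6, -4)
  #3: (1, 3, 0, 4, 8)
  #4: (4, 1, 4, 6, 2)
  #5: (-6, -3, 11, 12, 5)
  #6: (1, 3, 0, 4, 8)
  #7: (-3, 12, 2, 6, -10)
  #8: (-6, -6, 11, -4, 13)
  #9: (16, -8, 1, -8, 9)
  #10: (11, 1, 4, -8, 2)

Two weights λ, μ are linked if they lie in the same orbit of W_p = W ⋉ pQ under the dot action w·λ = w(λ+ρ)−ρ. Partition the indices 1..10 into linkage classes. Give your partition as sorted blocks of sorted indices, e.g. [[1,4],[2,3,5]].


Cartan matrix: type A_5 (|W|=720); un-permuting the 5 rows.

λ_j+ρ reflected into Ā_23 (⟨·,θ^∨⟩≤23); 5-tuples as given:

    [1] (2, 4, 1, 5, 9)
    [2] (5, 2, 5, 7, 3)
    [3] (2, 4, 1, 5, 9)
    [4] (5, 2, 5, 7, 3)
    [5] (5, 2, 5, 7, 3)
    [6] (2, 4, 1, 5, 9)
    [7] (2, 4, 1, 5, 9)
    [8] (2, 4, 1, 5, 9)
    [9] (5, 2, 5, 7, 3)
    [10] (5, 2, 5, 7, 3)

These 10 weights hit 2 W_23-dot-orbits; sizes (5, 5):

[[1, 3, 6, 7, 8], [2, 4, 5, 9, 10]]


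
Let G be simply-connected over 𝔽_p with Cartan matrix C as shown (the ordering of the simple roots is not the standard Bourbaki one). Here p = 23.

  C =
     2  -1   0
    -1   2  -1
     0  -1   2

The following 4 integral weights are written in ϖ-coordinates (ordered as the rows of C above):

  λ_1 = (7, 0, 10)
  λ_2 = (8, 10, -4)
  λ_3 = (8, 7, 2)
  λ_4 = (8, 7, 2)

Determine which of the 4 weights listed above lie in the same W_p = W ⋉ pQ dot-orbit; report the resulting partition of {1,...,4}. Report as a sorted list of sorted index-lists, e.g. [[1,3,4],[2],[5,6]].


Dynkin diagram of C (from the 4 off-diagonal −1 entries): A_3.

Folding the 4 weights λ_j+ρ into Ā_23 (reps in the given 3-coord order):

    λ_1 → (8, 1, 11)
    λ_2 → (9, 8, 3)
    λ_3 → (9, 8, 3)
    λ_4 → (9, 8, 3)

Partition of {1..4} into 2 W_23-dot-orbits:

[[1], [2, 3, 4]]


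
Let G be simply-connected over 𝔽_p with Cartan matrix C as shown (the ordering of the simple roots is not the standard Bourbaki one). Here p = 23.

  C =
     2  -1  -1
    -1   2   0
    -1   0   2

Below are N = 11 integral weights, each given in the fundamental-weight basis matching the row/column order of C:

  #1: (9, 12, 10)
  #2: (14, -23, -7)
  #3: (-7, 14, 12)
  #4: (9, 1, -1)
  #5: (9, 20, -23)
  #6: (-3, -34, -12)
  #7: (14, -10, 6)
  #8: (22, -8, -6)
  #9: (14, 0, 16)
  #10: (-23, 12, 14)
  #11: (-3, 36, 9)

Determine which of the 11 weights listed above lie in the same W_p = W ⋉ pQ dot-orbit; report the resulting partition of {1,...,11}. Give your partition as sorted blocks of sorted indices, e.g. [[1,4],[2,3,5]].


Type A_3, rank 3, |W|=24; reorder rows/cols to standard.

Each λ_j+ρ reduced to Ā_23; 3-tuples below use C's row order:

  λ_1+ρ ↦ (10, 2, 0);  λ_2+ρ ↦ (6, 9, 7);  λ_3+ρ ↦ (6, 9, 7);  λ_4+ρ ↦ (10, 2, 0);  λ_5+ρ ↦ (12, 1, 2);  λ_6+ρ ↦ (10, 2, 0);  λ_7+ρ ↦ (6, 9, 7);  λ_8+ρ ↦ (11, 7, 5);  λ_9+ρ ↦ (6, 9, 7);  λ_10+ρ ↦ (6, 9, 7);  λ_11+ρ ↦ (12, 1, 2)

Grouping the 11 weights by Ā_23-representative: 4 linkage classes.

[[1, 4, 6], [2, 3, 7, 9, 10], [5, 11], [8]]


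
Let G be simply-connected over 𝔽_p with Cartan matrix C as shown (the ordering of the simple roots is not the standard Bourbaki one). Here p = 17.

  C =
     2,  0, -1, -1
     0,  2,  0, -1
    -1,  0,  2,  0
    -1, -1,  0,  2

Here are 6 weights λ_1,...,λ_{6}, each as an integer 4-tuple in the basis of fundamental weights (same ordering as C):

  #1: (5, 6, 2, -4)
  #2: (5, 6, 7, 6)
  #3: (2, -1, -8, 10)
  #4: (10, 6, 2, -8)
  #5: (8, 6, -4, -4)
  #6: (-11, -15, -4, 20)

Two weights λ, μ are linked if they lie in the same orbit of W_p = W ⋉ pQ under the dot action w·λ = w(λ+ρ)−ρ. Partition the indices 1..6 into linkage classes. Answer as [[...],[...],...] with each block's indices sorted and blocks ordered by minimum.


Root system A_4: the 4×4 matrix C matches after relabeling.

Ā_17 reps of the 6 weights (A_4, coords as presented):

  λ_1 → (3, 4, 3, 3)
  λ_2 → (3, 4, 3, 3)
  λ_3 → (4, 0, 3, 7)
  λ_4 → (4, 0, 3, 7)
  λ_5 → (3, 4, 3, 3)
  λ_6 → (3, 4, 3, 3)

The 6 indices split into 2 linkage classes (same alcove rep ⇔ same W_17-dot-orbit):

[[1, 2, 5, 6], [3, 4]]


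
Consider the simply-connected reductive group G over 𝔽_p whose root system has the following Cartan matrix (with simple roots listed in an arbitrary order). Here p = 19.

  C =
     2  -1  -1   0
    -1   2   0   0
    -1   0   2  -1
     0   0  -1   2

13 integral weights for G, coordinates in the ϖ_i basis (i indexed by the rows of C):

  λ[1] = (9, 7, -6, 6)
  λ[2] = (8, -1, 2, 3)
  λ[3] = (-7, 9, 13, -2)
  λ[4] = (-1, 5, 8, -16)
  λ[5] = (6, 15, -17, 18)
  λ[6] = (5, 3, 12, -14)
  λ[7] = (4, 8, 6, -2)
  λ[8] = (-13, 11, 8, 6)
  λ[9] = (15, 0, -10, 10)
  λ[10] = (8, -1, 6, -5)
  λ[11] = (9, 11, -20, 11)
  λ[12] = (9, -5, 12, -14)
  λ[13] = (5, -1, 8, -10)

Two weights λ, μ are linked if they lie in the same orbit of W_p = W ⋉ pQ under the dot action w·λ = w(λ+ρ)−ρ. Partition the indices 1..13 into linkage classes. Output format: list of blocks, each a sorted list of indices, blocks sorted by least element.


Dynkin diagram of C (from the 6 off-diagonal −1 entries): A_4.

Folding the 13 weights λ_j+ρ into Ā_19 (reps in the given 4-coord order):

  λ_1+ρ ↦ (5, 7, 5, 1)
  λ_2+ρ ↦ (9, 0, 3, 4)
  λ_3+ρ ↦ (6, 4, 7, 1)
  λ_4+ρ ↦ (6, 0, 0, 9)
  λ_5+ρ ↦ (9, 0, 3, 4)
  λ_6+ρ ↦ (6, 0, 0, 9)
  λ_7+ρ ↦ (5, 7, 5, 1)
  λ_8+ρ ↦ (9, 0, 3, 4)
  λ_9+ρ ↦ (7, 1, 9, 2)
  λ_10+ρ ↦ (9, 0, 3, 4)
  λ_11+ρ ↦ (9, 0, 3, 4)
  λ_12+ρ ↦ (6, 0, 0, 9)
  λ_13+ρ ↦ (6, 0, 0, 9)

These 13 weights hit 5 W_19-dot-orbits; sizes (2, 5, 1, 4, 1):

[[1, 7], [2, 5, 8, 10, 11], [3], [4, 6, 12, 13], [9]]


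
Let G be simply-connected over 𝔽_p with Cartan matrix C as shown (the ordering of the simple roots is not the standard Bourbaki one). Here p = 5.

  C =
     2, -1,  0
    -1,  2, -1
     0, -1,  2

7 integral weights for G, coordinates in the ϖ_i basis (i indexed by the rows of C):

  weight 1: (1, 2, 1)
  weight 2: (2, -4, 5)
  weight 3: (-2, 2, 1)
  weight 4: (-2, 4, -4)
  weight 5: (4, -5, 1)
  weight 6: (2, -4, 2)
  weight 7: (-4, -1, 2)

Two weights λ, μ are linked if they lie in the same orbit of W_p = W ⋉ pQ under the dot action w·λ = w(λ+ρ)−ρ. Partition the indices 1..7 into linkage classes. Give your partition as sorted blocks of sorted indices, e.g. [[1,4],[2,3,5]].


Root system A_3: the 3×3 matrix C matches after relabeling.

W_5-reps of the 7 weights in Ā_5 (same 3-coord order as C):

  λ_1+ρ ↦ (0, 3, 0);  λ_2+ρ ↦ (1, 2, 2);  λ_3+ρ ↦ (1, 2, 2);  λ_4+ρ ↦ (1, 1, 3);  λ_5+ρ ↦ (1, 2, 2);  λ_6+ρ ↦ (0, 3, 0);  λ_7+ρ ↦ (0, 3, 0)

The 7 indices split into 3 linkage classes (same alcove rep ⇔ same W_5-dot-orbit):

[[1, 6, 7], [2, 3, 5], [4]]


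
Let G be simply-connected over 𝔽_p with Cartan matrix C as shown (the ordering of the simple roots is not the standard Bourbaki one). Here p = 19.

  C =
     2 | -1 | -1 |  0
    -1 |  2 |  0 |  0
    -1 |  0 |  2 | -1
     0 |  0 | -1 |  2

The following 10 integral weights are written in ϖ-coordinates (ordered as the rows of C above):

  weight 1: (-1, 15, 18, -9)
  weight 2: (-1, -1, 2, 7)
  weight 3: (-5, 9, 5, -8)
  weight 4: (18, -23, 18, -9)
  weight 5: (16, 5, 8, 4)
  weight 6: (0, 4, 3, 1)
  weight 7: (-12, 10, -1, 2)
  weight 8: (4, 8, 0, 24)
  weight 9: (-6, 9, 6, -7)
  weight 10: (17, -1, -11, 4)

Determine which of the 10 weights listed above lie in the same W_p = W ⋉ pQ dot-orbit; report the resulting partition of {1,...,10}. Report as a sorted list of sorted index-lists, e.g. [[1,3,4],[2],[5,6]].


Dynkin diagram of C (from the 6 off-diagonal −1 entries): A_4.

Alcove-folded reps (p=19, 10 weights, presented ϖ-order):

  1: (0, 0, 3, 8) · 2: (0, 0, 3, 8) · 3: (1, 5, 4, 2) · 4: (0, 0, 3, 8) · 5: (1, 5, 4, 2) · 6: (1, 5, 4, 2) · 7: (0, 0, 3, 8) · 8: (1, 5, 4, 2) · 9: (1, 5, 4, 2) · 10: (8, 0, 5, 5)

Linkage partition of the 10 weights (3 classes, p=19):

[[1, 2, 4, 7], [3, 5, 6, 8, 9], [10]]


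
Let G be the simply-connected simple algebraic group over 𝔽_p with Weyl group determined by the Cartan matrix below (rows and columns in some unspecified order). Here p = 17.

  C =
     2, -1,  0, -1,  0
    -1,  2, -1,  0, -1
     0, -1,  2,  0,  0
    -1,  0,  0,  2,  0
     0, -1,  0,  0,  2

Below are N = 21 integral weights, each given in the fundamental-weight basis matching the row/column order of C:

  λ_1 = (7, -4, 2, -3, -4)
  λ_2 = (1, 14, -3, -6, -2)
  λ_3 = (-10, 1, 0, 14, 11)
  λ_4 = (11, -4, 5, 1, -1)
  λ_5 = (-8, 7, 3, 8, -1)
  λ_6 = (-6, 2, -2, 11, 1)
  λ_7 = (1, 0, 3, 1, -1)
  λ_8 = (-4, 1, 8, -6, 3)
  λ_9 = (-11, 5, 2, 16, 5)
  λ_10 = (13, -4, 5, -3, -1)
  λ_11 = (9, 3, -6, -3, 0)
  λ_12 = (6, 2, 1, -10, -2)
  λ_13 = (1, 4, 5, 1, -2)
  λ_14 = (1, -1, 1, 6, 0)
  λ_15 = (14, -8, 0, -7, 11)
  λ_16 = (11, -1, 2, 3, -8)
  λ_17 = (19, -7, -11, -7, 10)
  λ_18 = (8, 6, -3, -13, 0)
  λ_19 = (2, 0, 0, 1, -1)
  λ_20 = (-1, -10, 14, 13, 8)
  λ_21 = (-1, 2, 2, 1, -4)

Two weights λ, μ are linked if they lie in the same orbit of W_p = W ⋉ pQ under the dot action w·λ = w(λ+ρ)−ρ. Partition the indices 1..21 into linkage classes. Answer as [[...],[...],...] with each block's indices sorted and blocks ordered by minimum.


C ↔ D_5 under row/col permutation; |W(D_5)| = 1920.

Ā_17 reps of the 21 weights (D_5, coords as presented):

  λ_1 → (0, 0, 3, 2, 3);  λ_2 → (2, 0, 2, 7, 1);  λ_3 → (1, 3, 3, 2, 2);  λ_4 → (0, 0, 3, 2, 3);  λ_5 → (2, 1, 4, 2, 0);  λ_6 → (2, 0, 2, 7, 1);  λ_7 → (2, 1, 4, 2, 0);  λ_8 → (1, 3, 3, 2, 2);  λ_9 → (3, 1, 1, 2, 0);  λ_10 → (0, 0, 3, 2, 3);  λ_11 → (2, 1, 4, 2, 0);  λ_12 → (2, 0, 2, 7, 1);  λ_13 → (2, 2, 6, 0, 1);  λ_14 → (2, 0, 2, 7, 1);  λ_15 → (1, 3, 3, 2, 2);  λ_16 → (2, 1, 4, 2, 0);  λ_17 → (1, 3, 3, 2, 2);  λ_18 → (2, 0, 2, 7, 1);  λ_19 → (3, 1, 1, 2, 0);  λ_20 → (0, 0, 3, 2, 3);  λ_21 → (0, 0, 3, 2, 3)

These 21 weights hit 6 W_17-dot-orbits; sizes (5, 5, 4, 4, 2, 1):

[[1, 4, 10, 20, 21], [2, 6, 12, 14, 18], [3, 8, 15, 17], [5, 7, 11, 16], [9, 19], [13]]


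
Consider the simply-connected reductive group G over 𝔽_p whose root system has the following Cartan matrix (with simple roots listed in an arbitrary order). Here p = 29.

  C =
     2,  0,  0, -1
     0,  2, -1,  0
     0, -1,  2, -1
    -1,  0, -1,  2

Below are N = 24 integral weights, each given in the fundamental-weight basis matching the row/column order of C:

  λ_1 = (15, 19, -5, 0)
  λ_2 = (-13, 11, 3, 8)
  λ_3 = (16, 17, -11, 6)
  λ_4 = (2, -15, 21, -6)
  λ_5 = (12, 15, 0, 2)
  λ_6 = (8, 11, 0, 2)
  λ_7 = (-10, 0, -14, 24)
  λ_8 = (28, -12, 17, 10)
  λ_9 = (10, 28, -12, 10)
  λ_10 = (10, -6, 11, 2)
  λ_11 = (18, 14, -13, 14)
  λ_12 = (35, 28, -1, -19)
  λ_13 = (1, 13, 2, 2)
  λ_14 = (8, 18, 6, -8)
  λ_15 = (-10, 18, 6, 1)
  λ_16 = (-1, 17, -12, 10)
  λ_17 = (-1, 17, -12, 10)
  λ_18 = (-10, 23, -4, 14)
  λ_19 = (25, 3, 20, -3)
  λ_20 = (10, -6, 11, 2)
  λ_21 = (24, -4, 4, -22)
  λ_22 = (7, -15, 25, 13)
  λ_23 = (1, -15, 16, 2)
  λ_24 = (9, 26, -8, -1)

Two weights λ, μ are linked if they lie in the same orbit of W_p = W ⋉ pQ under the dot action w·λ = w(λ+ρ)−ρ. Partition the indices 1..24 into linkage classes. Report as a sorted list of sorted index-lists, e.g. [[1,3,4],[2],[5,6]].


Cartan matrix: type A_4 (|W|=120); un-permuting the 4 rows.

Alcove-folded reps (p=29, 24 weights, presented ϖ-order):

  [1] (9, 12, 1, 3) · [2] (9, 12, 1, 3) · [3] (11, 5, 7, 3) · [4] (2, 14, 3, 3) · [5] (9, 12, 1, 3) · [6] (9, 12, 1, 3) · [7] (9, 12, 1, 3) · [8] (0, 7, 11, 0) · [9] (0, 7, 11, 0) · [10] (11, 5, 7, 3) · [11] (11, 5, 7, 3) · [12] (0, 7, 11, 0) · [13] (2, 14, 3, 3) · [14] (2, 19, 0, 7) · [15] (2, 19, 0, 7) · [16] (0, 7, 11, 0) · [17] (0, 7, 11, 0) · [18] (2, 14, 3, 3) · [19] (4, 16, 3, 2) · [20] (11, 5, 7, 3) · [21] (4, 16, 3, 2) · [22] (11, 5, 7, 3) · [23] (2, 14, 3, 3) · [24] (2, 19, 0, 7)

6 distinct reps among the 24 weights ⇒ 6 W_29-linkage classes:

[[1, 2, 5, 6, 7], [3, 10, 11, 20, 22], [4, 13, 18, 23], [8, 9, 12, 16, 17], [14, 15, 24], [19, 21]]


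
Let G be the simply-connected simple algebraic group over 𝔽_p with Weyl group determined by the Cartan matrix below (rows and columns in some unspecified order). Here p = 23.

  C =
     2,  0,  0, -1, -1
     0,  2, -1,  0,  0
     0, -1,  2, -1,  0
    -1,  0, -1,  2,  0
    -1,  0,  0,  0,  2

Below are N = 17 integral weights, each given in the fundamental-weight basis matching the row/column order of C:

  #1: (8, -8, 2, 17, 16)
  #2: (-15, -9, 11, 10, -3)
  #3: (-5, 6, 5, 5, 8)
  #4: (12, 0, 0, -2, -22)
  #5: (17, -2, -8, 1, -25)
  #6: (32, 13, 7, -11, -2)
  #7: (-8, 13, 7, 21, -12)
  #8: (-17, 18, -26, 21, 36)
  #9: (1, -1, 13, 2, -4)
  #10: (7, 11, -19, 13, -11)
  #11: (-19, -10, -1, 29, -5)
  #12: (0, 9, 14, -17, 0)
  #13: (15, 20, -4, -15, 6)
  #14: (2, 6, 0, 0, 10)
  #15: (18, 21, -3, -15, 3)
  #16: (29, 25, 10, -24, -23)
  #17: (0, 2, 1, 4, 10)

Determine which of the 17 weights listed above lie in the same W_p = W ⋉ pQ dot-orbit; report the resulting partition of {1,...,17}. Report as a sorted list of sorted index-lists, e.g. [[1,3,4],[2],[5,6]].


Dynkin diagram of C (from the 8 off-diagonal −1 entries): A_5.

Each λ_j+ρ reduced to Ā_23; 5-tuples below use C's row order:

  1: (1, 0, 14, 2, 2) · 2: (3, 7, 1, 1, 11) · 3: (4, 6, 6, 2, 4) · 4: (1, 7, 1, 0, 12) · 5: (1, 3, 2, 5, 11) · 6: (1, 7, 1, 0, 12) · 7: (3, 7, 1, 1, 11) · 8: (1, 0, 14, 2, 2) · 9: (1, 0, 14, 2, 2) · 10: (4, 6, 6, 2, 4) · 11: (3, 7, 1, 1, 11) · 12: (1, 7, 1, 0, 12) · 13: (1, 0, 14, 2, 2) · 14: (3, 7, 1, 1, 11) · 15: (1, 0, 14, 2, 2) · 16: (3, 7, 1, 1, 11) · 17: (1, 3, 2, 5, 11)

Partition of {1..17} into 5 W_23-dot-orbits:

[[1, 8, 9, 13, 15], [2, 7, 11, 14, 16], [3, 10], [4, 6, 12], [5, 17]]


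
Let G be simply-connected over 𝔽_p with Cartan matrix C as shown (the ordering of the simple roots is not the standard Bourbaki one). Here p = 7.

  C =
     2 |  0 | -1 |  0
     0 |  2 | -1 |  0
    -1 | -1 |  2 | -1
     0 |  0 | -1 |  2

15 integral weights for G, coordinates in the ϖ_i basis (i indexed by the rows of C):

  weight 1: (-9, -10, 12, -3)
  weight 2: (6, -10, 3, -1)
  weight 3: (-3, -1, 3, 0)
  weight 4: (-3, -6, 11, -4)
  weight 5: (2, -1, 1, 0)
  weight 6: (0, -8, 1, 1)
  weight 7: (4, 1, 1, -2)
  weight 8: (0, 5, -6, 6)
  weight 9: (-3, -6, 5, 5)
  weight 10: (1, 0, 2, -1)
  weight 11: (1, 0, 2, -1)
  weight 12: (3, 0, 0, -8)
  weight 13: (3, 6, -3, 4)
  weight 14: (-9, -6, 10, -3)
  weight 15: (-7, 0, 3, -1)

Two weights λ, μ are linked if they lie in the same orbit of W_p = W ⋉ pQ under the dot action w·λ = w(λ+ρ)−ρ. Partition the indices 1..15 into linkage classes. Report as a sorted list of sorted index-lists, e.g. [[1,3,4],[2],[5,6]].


D_4 Cartan matrix, 4 simple roots permuted; ρ=(1,1,1,1).

Alcove-folded reps (p=7, 15 weights, presented ϖ-order):

  1: (2, 1, 1, 0);  2: (2, 0, 2, 1);  3: (2, 0, 2, 1);  4: (3, 0, 0, 2);  5: (3, 0, 1, 1);  6: (2, 0, 2, 1);  7: (3, 0, 1, 1);  8: (3, 0, 1, 1);  9: (3, 0, 1, 1);  10: (2, 1, 1, 0);  11: (2, 1, 1, 0);  12: (1, 4, 1, 0);  13: (3, 0, 0, 2);  14: (2, 1, 1, 0);  15: (3, 0, 1, 1)

The 15 indices split into 5 linkage classes (same alcove rep ⇔ same W_7-dot-orbit):

[[1, 10, 11, 14], [2, 3, 6], [4, 13], [5, 7, 8, 9, 15], [12]]


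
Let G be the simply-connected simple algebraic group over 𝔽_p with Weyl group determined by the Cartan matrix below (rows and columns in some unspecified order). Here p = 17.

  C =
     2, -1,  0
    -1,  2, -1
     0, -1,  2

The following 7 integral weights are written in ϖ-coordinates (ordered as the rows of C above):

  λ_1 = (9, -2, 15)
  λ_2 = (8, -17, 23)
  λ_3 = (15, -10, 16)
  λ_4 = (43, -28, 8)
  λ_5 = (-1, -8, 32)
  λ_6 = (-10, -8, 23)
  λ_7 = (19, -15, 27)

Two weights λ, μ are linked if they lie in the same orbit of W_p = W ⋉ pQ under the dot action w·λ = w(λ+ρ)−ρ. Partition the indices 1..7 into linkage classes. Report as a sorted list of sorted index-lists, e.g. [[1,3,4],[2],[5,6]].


Root system A_3: the 3×3 matrix C matches after relabeling.

Alcove-folded reps (p=17, 7 weights, presented ϖ-order):

  λ_1+ρ ↦ (1, 1, 7) · λ_2+ρ ↦ (0, 9, 1) · λ_3+ρ ↦ (0, 9, 1) · λ_4+ρ ↦ (0, 9, 1) · λ_5+ρ ↦ (0, 9, 1) · λ_6+ρ ↦ (0, 9, 1) · λ_7+ρ ↦ (11, 0, 3)

Partition of {1..7} into 3 W_17-dot-orbits:

[[1], [2, 3, 4, 5, 6], [7]]


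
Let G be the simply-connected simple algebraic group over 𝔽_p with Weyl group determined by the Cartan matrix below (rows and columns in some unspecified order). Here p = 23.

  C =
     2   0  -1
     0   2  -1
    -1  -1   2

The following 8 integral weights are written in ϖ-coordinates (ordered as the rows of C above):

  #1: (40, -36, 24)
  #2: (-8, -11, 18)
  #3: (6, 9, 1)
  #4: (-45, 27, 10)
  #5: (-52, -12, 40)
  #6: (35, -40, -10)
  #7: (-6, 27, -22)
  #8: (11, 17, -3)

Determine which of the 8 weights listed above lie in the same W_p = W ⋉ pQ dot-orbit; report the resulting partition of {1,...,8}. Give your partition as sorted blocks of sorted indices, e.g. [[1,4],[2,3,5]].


Root system A_3: the 3×3 matrix C matches after relabeling.

Ā_23 reps of the 8 weights (A_3, coords as presented):

  [1] (8, 2, 10)
  [2] (7, 10, 2)
  [3] (7, 10, 2)
  [4] (5, 11, 2)
  [5] (5, 11, 2)
  [6] (7, 10, 2)
  [7] (16, 3, 2)
  [8] (5, 11, 2)

Linkage partition of the 8 weights (4 classes, p=23):

[[1], [2, 3, 6], [4, 5, 8], [7]]


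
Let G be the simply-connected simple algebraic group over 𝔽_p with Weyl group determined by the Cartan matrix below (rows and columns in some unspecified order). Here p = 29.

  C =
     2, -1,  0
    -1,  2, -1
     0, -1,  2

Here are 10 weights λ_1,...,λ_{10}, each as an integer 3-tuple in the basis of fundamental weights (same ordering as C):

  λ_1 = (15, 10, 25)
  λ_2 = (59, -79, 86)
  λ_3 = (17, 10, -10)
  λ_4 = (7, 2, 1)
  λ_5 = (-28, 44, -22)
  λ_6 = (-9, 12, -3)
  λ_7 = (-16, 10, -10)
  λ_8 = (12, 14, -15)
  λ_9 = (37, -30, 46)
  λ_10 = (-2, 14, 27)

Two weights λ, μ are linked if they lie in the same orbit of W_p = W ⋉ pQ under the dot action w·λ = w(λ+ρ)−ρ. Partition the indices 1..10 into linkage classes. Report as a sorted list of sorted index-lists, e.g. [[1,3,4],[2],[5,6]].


Root system A_3: the 3×3 matrix C matches after relabeling.

Alcove-folded reps (p=29, 10 weights, presented ϖ-order):

    λ_1 → (8, 3, 2)
    λ_2 → (18, 2, 9)
    λ_3 → (18, 2, 9)
    λ_4 → (8, 3, 2)
    λ_5 → (8, 3, 2)
    λ_6 → (8, 3, 2)
    λ_7 → (2, 9, 4)
    λ_8 → (13, 1, 14)
    λ_9 → (18, 2, 9)
    λ_10 → (13, 1, 14)

4 distinct reps among the 10 weights ⇒ 4 W_29-linkage classes:

[[1, 4, 5, 6], [2, 3, 9], [7], [8, 10]]


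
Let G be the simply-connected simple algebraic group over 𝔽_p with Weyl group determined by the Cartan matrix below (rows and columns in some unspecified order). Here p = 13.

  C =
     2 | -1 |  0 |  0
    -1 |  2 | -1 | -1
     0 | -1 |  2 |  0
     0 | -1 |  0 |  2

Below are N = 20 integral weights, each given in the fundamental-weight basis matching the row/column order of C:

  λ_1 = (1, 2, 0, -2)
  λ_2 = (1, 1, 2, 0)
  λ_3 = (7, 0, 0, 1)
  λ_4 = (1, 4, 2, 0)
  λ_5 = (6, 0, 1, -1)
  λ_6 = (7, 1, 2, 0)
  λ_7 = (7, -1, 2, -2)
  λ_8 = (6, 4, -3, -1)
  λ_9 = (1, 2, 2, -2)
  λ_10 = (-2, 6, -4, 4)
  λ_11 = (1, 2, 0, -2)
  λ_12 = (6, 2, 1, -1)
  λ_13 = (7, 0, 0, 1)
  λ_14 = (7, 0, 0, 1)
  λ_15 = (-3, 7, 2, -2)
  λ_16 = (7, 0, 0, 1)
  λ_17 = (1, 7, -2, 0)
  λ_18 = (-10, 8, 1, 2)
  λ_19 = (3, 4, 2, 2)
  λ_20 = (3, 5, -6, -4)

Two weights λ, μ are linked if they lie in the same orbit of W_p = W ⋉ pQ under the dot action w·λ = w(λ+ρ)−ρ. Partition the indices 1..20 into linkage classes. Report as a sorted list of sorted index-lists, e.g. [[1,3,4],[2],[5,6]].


D_4 Cartan matrix, 4 simple roots permuted; ρ=(1,1,1,1).

Folding the 20 weights λ_j+ρ into Ā_13 (reps in the given 4-coord order):

  [1] (2, 2, 1, 1) · [2] (2, 2, 3, 1) · [3] (8, 1, 1, 2) · [4] (2, 2, 3, 1) · [5] (7, 1, 2, 0) · [6] (7, 1, 2, 0) · [7] (7, 1, 2, 0) · [8] (7, 1, 2, 0) · [9] (2, 2, 3, 1) · [10] (1, 1, 3, 5) · [11] (2, 2, 1, 1) · [12] (7, 1, 2, 0) · [13] (8, 1, 1, 2) · [14] (8, 1, 1, 2) · [15] (2, 2, 3, 1) · [16] (8, 1, 1, 2) · [17] (2, 2, 1, 1) · [18] (8, 1, 1, 2) · [19] (2, 2, 1, 1) · [20] (2, 2, 3, 1)

Linkage partition of the 20 weights (5 classes, p=13):

[[1, 11, 17, 19], [2, 4, 9, 15, 20], [3, 13, 14, 16, 18], [5, 6, 7, 8, 12], [10]]


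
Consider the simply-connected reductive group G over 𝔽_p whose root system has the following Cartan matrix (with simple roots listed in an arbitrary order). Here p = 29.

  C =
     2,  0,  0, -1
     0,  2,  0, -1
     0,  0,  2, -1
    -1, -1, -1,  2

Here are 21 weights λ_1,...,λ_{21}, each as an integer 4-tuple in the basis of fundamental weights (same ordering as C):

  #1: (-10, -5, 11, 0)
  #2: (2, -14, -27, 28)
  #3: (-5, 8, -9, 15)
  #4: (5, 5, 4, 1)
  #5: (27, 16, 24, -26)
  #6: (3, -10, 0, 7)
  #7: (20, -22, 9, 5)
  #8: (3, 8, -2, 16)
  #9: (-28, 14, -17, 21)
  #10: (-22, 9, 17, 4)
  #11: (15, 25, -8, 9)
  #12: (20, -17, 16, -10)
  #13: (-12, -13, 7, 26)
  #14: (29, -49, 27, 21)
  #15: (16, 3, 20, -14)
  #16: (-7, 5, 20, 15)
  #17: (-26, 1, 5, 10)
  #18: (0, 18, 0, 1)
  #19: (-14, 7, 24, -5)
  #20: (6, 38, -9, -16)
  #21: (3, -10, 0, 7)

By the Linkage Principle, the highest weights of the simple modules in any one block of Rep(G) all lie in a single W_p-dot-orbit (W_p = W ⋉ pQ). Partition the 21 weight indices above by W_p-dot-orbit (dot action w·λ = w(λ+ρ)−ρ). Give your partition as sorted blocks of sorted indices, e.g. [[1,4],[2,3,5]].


Root system D_4: the 4×4 matrix C matches after relabeling.

λ_j+ρ reflected into Ā_29 (⟨·,θ^∨⟩≤29); 4-tuples as given:

  1: (3, 8, 0, 1);  2: (7, 3, 16, 0);  3: (4, 9, 8, 4);  4: (6, 6, 5, 2);  5: (3, 8, 0, 1);  6: (3, 8, 0, 1);  7: (6, 6, 5, 2);  8: (3, 8, 0, 1);  9: (6, 6, 5, 2);  10: (5, 6, 2, 6);  11: (7, 3, 16, 0);  12: (4, 9, 8, 4);  13: (5, 6, 2, 6);  14: (1, 19, 1, 2);  15: (4, 9, 8, 4);  16: (6, 6, 5, 2);  17: (5, 6, 2, 6);  18: (1, 19, 1, 2);  19: (4, 9, 8, 4);  20: (6, 6, 5, 2);  21: (3, 8, 0, 1)

6 distinct reps among the 21 weights ⇒ 6 W_29-linkage classes:

[[1, 5, 6, 8, 21], [2, 11], [3, 12, 15, 19], [4, 7, 9, 16, 20], [10, 13, 17], [14, 18]]


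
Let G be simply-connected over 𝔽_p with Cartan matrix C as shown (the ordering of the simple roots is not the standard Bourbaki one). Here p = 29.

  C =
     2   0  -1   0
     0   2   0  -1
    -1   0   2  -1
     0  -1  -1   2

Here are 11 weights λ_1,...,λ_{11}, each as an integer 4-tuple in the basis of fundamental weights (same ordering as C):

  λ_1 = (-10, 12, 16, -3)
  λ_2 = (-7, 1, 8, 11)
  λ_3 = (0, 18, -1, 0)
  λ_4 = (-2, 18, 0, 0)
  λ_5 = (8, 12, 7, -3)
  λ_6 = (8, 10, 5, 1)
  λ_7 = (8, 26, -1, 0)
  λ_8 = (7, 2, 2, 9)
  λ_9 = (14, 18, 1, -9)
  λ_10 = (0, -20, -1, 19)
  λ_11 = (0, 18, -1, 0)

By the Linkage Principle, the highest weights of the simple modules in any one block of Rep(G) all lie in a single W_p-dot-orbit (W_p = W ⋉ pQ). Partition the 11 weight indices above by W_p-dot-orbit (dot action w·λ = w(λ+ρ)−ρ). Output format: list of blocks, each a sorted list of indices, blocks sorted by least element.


C ↔ A_4 under row/col permutation; |W(A_4)| = 120.

W_29-reps of the 11 weights in Ā_29 (same 4-coord order as C):

  1: (9, 11, 6, 2)
  2: (6, 2, 3, 12)
  3: (1, 19, 0, 1)
  4: (1, 19, 0, 1)
  5: (9, 11, 6, 2)
  6: (9, 11, 6, 2)
  7: (1, 19, 0, 1)
  8: (8, 3, 3, 10)
  9: (9, 11, 6, 2)
  10: (1, 19, 0, 1)
  11: (1, 19, 0, 1)

The 11 indices split into 4 linkage classes (same alcove rep ⇔ same W_29-dot-orbit):

[[1, 5, 6, 9], [2], [3, 4, 7, 10, 11], [8]]


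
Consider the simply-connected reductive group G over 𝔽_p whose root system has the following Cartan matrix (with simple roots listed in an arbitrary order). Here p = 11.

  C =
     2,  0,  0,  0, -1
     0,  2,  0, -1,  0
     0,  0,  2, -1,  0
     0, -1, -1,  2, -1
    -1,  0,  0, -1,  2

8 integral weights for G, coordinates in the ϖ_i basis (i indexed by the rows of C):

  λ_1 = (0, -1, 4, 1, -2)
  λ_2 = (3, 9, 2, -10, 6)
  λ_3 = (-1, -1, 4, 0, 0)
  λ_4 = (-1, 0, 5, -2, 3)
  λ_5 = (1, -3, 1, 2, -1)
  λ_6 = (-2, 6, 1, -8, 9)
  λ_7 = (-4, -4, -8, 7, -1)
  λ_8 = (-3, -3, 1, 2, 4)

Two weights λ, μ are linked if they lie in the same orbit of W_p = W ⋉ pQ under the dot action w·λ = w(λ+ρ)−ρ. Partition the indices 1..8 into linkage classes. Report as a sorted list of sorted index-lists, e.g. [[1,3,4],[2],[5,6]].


Type D_5, rank 5, |W|=1920; reorder rows/cols to standard.

Folding the 8 weights λ_j+ρ into Ā_11 (reps in the given 5-coord order):

  [1] (0, 0, 5, 1, 1);  [2] (0, 0, 5, 1, 1);  [3] (0, 0, 5, 1, 1);  [4] (0, 0, 5, 1, 1);  [5] (2, 2, 2, 1, 0);  [6] (0, 0, 5, 1, 1);  [7] (2, 2, 2, 1, 0);  [8] (2, 2, 2, 1, 0)

Linkage partition of the 8 weights (2 classes, p=11):

[[1, 2, 3, 4, 6], [5, 7, 8]]


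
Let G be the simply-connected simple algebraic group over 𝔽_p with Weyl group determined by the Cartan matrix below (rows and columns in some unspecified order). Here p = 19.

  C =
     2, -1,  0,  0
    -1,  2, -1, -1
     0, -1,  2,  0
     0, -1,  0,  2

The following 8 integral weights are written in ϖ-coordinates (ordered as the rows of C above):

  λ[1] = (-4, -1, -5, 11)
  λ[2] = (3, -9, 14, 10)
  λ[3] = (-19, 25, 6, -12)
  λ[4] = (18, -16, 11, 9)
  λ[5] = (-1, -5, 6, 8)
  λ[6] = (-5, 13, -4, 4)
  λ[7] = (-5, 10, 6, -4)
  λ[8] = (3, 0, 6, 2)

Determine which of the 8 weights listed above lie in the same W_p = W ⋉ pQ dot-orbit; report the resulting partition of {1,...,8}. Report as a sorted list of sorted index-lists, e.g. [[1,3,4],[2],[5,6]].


C ↔ D_4 under row/col permutation; |W(D_4)| = 192.

W_19-reps of the 8 weights in Ā_19 (same 4-coord order as C):

  λ_1+ρ ↦ (4, 0, 3, 5) · λ_2+ρ ↦ (4, 1, 7, 3) · λ_3+ρ ↦ (4, 1, 7, 3) · λ_4+ρ ↦ (4, 0, 3, 5) · λ_5+ρ ↦ (4, 0, 3, 5) · λ_6+ρ ↦ (4, 0, 3, 5) · λ_7+ρ ↦ (4, 1, 7, 3) · λ_8+ρ ↦ (4, 1, 7, 3)

2 distinct reps among the 8 weights ⇒ 2 W_19-linkage classes:

[[1, 4, 5, 6], [2, 3, 7, 8]]


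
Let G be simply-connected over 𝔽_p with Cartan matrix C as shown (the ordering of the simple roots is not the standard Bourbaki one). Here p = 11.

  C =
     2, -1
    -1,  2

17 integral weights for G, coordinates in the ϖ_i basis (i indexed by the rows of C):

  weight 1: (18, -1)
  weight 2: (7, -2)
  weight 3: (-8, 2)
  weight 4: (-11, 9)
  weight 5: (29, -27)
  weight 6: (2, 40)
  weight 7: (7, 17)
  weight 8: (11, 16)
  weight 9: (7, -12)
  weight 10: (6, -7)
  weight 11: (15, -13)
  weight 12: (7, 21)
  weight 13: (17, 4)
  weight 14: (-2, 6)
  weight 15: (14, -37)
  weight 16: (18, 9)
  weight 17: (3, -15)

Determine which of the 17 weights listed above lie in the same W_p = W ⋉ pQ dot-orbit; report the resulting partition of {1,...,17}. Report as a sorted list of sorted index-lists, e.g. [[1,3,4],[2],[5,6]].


Cartan matrix: type A_2 (|W|=6); un-permuting the 2 rows.

Ā_11 reps of the 17 weights (A_2, coords as presented):

  1: (3, 8)
  2: (7, 1)
  3: (3, 4)
  4: (10, 0)
  5: (3, 4)
  6: (3, 8)
  7: (3, 4)
  8: (1, 6)
  9: (3, 8)
  10: (1, 6)
  11: (1, 6)
  12: (3, 8)
  13: (1, 6)
  14: (1, 6)
  15: (7, 1)
  16: (7, 1)
  17: (7, 1)

These 17 weights hit 5 W_11-dot-orbits; sizes (4, 4, 3, 1, 5):

[[1, 6, 9, 12], [2, 15, 16, 17], [3, 5, 7], [4], [8, 10, 11, 13, 14]]


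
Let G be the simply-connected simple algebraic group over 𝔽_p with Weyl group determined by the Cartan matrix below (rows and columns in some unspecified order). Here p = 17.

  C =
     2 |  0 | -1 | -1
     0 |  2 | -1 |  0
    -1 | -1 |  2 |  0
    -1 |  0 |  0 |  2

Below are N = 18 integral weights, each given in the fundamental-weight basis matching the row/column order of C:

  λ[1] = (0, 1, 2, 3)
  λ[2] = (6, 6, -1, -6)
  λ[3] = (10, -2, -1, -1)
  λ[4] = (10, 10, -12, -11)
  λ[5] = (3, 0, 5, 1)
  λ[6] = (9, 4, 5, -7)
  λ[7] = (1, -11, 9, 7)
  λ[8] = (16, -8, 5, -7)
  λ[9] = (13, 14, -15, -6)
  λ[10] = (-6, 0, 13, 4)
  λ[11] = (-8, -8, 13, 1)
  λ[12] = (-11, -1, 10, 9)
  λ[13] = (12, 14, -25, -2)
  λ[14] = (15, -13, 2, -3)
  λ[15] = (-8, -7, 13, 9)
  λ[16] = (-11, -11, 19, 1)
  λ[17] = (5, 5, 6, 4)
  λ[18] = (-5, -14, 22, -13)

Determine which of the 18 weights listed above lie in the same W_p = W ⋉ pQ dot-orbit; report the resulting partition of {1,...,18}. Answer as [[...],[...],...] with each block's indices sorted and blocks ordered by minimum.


Dynkin diagram of C (from the 6 off-diagonal −1 entries): A_4.

W_17-reps of the 18 weights in Ā_17 (same 4-coord order as C):

  λ_1 → (1, 2, 3, 4)
  λ_2 → (2, 7, 0, 5)
  λ_3 → (10, 0, 1, 0)
  λ_4 → (10, 0, 1, 0)
  λ_5 → (4, 1, 6, 2)
  λ_6 → (4, 1, 6, 2)
  λ_7 → (2, 7, 0, 5)
  λ_8 → (10, 0, 1, 0)
  λ_9 → (5, 1, 9, 0)
  λ_10 → (5, 1, 9, 0)
  λ_11 → (2, 7, 0, 5)
  λ_12 → (10, 0, 1, 0)
  λ_13 → (1, 2, 3, 4)
  λ_14 → (5, 1, 9, 0)
  λ_15 → (7, 6, 1, 3)
  λ_16 → (2, 7, 0, 5)
  λ_17 → (4, 1, 6, 2)
  λ_18 → (4, 1, 6, 2)

Partition of {1..18} into 6 W_17-dot-orbits:

[[1, 13], [2, 7, 11, 16], [3, 4, 8, 12], [5, 6, 17, 18], [9, 10, 14], [15]]


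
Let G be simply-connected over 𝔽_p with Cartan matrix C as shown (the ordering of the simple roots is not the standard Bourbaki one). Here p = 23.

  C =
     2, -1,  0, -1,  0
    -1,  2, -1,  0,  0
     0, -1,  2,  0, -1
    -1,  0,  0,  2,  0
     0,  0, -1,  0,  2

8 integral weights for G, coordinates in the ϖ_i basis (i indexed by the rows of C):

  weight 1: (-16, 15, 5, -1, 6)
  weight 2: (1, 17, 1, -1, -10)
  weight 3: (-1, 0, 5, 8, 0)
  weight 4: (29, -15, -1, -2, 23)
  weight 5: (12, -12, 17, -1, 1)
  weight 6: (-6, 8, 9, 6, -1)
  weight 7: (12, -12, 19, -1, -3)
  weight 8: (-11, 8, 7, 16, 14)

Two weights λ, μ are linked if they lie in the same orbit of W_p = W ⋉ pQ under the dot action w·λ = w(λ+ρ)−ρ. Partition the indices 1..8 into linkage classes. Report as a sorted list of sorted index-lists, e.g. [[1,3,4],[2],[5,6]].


Type A_5, rank 5, |W|=720; reorder rows/cols to standard.

Folding the 8 weights λ_j+ρ into Ā_23 (reps in the given 5-coord order):

  λ_1+ρ ↦ (0, 1, 6, 9, 1) · λ_2+ρ ↦ (2, 11, 7, 0, 2) · λ_3+ρ ↦ (0, 1, 6, 9, 1) · λ_4+ρ ↦ (0, 1, 6, 9, 1) · λ_5+ρ ↦ (2, 11, 7, 0, 2) · λ_6+ρ ↦ (5, 4, 10, 2, 0) · λ_7+ρ ↦ (2, 11, 7, 0, 2) · λ_8+ρ ↦ (0, 1, 6, 9, 1)

These 8 weights hit 3 W_23-dot-orbits; sizes (4, 3, 1):

[[1, 3, 4, 8], [2, 5, 7], [6]]


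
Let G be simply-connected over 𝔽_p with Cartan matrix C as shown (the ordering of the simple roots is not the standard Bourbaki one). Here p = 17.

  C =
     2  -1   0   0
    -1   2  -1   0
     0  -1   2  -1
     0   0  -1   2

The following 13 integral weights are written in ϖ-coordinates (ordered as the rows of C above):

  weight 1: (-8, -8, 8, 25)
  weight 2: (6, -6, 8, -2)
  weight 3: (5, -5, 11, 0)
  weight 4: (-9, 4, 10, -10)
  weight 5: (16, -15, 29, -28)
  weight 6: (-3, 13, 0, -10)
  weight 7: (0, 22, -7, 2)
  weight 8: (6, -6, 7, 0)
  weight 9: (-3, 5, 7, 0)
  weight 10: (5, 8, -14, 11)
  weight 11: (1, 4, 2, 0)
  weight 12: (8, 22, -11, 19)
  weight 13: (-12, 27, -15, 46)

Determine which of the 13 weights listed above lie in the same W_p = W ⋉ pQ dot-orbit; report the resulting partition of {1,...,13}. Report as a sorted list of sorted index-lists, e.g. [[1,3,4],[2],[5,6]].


A_4 Cartan matrix, 4 simple roots permuted; ρ=(1,1,1,1).

Alcove-folded reps (p=17, 13 weights, presented ϖ-order):

  [1] (2, 5, 3, 1) · [2] (2, 5, 3, 1) · [3] (2, 4, 8, 1) · [4] (5, 2, 1, 8) · [5] (3, 10, 1, 0) · [6] (2, 4, 8, 1) · [7] (3, 10, 1, 0) · [8] (2, 5, 3, 1) · [9] (2, 4, 8, 1) · [10] (2, 4, 8, 1) · [11] (2, 5, 3, 1) · [12] (2, 5, 3, 1) · [13] (3, 10, 1, 0)

Grouping the 13 weights by Ā_17-representative: 4 linkage classes.

[[1, 2, 8, 11, 12], [3, 6, 9, 10], [4], [5, 7, 13]]


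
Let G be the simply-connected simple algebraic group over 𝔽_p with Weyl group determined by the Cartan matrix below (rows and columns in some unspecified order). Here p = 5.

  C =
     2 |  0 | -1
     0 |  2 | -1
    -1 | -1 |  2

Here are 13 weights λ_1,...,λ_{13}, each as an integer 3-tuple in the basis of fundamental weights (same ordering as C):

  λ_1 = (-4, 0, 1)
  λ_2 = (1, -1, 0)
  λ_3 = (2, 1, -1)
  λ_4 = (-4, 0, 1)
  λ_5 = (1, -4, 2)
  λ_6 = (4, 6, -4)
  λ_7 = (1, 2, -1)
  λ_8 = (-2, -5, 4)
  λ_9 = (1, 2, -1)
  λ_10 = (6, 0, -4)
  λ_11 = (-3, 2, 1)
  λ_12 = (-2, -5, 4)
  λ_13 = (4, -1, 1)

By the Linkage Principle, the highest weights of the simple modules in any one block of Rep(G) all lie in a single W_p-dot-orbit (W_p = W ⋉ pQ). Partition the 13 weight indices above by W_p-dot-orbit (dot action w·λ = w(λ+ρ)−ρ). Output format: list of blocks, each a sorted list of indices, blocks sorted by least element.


Dynkin diagram of C (from the 4 off-diagonal −1 entries): A_3.

λ_j+ρ reflected into Ā_5 (⟨·,θ^∨⟩≤5); 3-tuples as given:

  λ_1+ρ ↦ (2, 0, 1)
  λ_2+ρ ↦ (2, 0, 1)
  λ_3+ρ ↦ (3, 2, 0)
  λ_4+ρ ↦ (2, 0, 1)
  λ_5+ρ ↦ (2, 3, 0)
  λ_6+ρ ↦ (2, 0, 1)
  λ_7+ρ ↦ (2, 3, 0)
  λ_8+ρ ↦ (1, 4, 0)
  λ_9+ρ ↦ (2, 3, 0)
  λ_10+ρ ↦ (2, 0, 1)
  λ_11+ρ ↦ (2, 3, 0)
  λ_12+ρ ↦ (1, 4, 0)
  λ_13+ρ ↦ (3, 2, 0)

4 distinct reps among the 13 weights ⇒ 4 W_5-linkage classes:

[[1, 2, 4, 6, 10], [3, 13], [5, 7, 9, 11], [8, 12]]


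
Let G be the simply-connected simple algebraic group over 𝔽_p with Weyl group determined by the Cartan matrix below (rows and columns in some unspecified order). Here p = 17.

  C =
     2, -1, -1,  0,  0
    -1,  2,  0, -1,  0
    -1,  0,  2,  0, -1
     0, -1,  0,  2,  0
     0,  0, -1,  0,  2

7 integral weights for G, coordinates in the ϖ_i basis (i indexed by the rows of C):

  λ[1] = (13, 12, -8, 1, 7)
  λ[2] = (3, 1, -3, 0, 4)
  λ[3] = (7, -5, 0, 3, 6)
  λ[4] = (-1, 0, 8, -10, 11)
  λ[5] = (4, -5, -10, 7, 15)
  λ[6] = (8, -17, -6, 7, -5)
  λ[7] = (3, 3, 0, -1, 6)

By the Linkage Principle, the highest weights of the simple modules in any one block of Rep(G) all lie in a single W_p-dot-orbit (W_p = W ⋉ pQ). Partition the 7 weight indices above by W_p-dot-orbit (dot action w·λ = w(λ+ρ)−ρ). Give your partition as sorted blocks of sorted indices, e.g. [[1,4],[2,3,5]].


Type A_5, rank 5, |W|=720; reorder rows/cols to standard.

Each λ_j+ρ reduced to Ā_17; 5-tuples below use C's row order:

    1: (2, 2, 2, 1, 3)
    2: (2, 2, 2, 1, 3)
    3: (4, 4, 1, 0, 7)
    4: (4, 4, 1, 0, 7)
    5: (4, 4, 1, 0, 7)
    6: (4, 4, 1, 0, 7)
    7: (4, 4, 1, 0, 7)

2 distinct reps among the 7 weights ⇒ 2 W_17-linkage classes:

[[1, 2], [3, 4, 5, 6, 7]]


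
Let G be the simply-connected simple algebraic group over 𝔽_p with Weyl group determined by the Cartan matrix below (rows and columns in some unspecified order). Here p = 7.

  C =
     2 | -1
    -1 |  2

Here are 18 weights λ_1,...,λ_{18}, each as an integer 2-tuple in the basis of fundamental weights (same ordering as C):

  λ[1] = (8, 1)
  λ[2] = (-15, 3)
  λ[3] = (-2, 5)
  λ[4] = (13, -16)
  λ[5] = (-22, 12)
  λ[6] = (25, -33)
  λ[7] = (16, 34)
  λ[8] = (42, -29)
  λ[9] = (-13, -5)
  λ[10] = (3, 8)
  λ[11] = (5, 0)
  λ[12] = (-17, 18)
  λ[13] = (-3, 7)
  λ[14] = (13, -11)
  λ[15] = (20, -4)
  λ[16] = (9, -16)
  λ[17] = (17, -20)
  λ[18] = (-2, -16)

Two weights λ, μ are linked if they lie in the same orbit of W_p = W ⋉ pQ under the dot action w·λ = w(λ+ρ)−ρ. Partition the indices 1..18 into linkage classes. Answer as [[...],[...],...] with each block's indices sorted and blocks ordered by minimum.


C ↔ A_2 under row/col permutation; |W(A_2)| = 6.

Alcove-folded reps (p=7, 18 weights, presented ϖ-order):

  λ_1+ρ ↦ (3, 2);  λ_2+ρ ↦ (3, 0);  λ_3+ρ ↦ (1, 5);  λ_4+ρ ↦ (6, 1);  λ_5+ρ ↦ (6, 1);  λ_6+ρ ↦ (2, 1);  λ_7+ρ ↦ (3, 0);  λ_8+ρ ↦ (6, 1);  λ_9+ρ ↦ (3, 2);  λ_10+ρ ↦ (2, 1);  λ_11+ρ ↦ (6, 1);  λ_12+ρ ↦ (3, 2);  λ_13+ρ ↦ (1, 5);  λ_14+ρ ↦ (3, 0);  λ_15+ρ ↦ (3, 0);  λ_16+ρ ↦ (2, 1);  λ_17+ρ ↦ (2, 1);  λ_18+ρ ↦ (1, 5)

Linkage partition of the 18 weights (5 classes, p=7):

[[1, 9, 12], [2, 7, 14, 15], [3, 13, 18], [4, 5, 8, 11], [6, 10, 16, 17]]


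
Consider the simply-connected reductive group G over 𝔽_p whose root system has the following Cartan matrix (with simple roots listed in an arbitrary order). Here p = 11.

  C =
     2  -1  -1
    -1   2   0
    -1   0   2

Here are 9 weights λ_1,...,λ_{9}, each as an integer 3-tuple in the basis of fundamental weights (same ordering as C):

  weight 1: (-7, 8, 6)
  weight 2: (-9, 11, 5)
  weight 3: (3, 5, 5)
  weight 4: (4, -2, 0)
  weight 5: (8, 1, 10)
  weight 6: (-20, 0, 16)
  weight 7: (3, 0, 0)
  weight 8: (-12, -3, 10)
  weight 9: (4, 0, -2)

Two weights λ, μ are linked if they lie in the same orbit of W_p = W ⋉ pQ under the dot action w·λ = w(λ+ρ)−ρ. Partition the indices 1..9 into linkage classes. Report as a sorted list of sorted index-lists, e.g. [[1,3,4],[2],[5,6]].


Root system A_3: the 3×3 matrix C matches after relabeling.

Ā_11 reps of the 9 weights (A_3, coords as presented):

  1: (6, 3, 1);  2: (6, 3, 1);  3: (4, 1, 1);  4: (4, 1, 1);  5: (0, 9, 0);  6: (6, 3, 1);  7: (4, 1, 1);  8: (0, 9, 0);  9: (4, 1, 1)

Linkage partition of the 9 weights (3 classes, p=11):

[[1, 2, 6], [3, 4, 7, 9], [5, 8]]
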